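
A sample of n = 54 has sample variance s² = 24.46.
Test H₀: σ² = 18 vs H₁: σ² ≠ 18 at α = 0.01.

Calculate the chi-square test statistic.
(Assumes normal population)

Answer: χ² = 72.0211, fail to reject H₀

Derivation:
df = n - 1 = 53
χ² = (n-1)s²/σ₀² = 53×24.46/18 = 72.0211
Critical values: χ²_{0.995,53} = 30.230, χ²_{0.005,53} = 83.253
Rejection region: χ² < 30.230 or χ² > 83.253
Decision: fail to reject H₀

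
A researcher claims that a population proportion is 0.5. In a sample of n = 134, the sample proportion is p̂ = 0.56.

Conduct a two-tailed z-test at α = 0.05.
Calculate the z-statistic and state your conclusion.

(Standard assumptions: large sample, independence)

Answer: z = 1.3891, fail to reject H₀

Derivation:
H₀: p = 0.5, H₁: p ≠ 0.5
Standard error: SE = √(p₀(1-p₀)/n) = √(0.5×0.5/134) = 0.043193
z-statistic: z = (p̂ - p₀)/SE = (0.56 - 0.5)/0.043193 = 1.3891
Critical value: z_0.025 = ±1.960
p-value = 0.1648
Decision: fail to reject H₀ at α = 0.05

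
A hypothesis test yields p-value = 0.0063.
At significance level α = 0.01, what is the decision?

Answer: reject H₀

Derivation:
Compare p-value to α:
0.0063 < 0.01
Decision: reject H₀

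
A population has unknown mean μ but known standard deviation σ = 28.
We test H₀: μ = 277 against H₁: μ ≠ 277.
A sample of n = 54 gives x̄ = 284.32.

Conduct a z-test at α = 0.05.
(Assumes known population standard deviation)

Standard error: SE = σ/√n = 28/√54 = 3.8103
z-statistic: z = (x̄ - μ₀)/SE = (284.32 - 277)/3.8103 = 1.9211
Critical value: ±1.960
p-value = 0.0547
Decision: fail to reject H₀

Answer: z = 1.9211, fail to reject H₀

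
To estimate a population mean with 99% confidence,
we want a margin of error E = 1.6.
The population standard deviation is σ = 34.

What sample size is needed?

Answer: n = 2997

Derivation:
z_0.005 = 2.576
n = (z×σ/E)² = (2.576×34/1.6)²
n = 2996.4676
Round up: n = 2997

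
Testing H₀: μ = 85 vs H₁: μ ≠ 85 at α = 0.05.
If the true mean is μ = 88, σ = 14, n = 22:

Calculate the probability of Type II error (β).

SE = σ/√n = 14/√22 = 2.9848
Critical values: μ₀ ± z_0.025×SE = 85 ± 1.960×2.9848
Acceptance region: (79.1498, 90.8502)
Under H₁ (μ = 88): z_high = (90.8502 - 88)/2.9848 = 0.9549, z_low = (79.1498 - 88)/2.9848 = -2.9651
β = P(not reject | H₁) = Φ(0.9549) - Φ(-2.9651) ≈ 0.8287

Answer: β ≈ 0.8287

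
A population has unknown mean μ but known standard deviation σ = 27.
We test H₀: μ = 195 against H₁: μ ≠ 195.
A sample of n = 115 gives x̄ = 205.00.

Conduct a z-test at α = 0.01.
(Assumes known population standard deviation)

Standard error: SE = σ/√n = 27/√115 = 2.5178
z-statistic: z = (x̄ - μ₀)/SE = (205.00 - 195)/2.5178 = 3.9717
Critical value: ±2.576
p-value = 0.0001
Decision: reject H₀

Answer: z = 3.9717, reject H₀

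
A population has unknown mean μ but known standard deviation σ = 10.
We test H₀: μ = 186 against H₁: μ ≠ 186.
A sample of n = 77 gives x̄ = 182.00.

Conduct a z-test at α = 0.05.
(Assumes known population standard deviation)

Answer: z = -3.5100, reject H₀

Derivation:
Standard error: SE = σ/√n = 10/√77 = 1.1396
z-statistic: z = (x̄ - μ₀)/SE = (182.00 - 186)/1.1396 = -3.5100
Critical value: ±1.960
p-value = 0.0004
Decision: reject H₀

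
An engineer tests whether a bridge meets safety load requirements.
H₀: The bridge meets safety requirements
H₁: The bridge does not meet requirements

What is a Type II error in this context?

Answer: Declaring an unsafe bridge to be safe

Derivation:
Type I error (α): Rejecting H₀ when H₀ is true
Type II error (β): Failing to reject H₀ when H₁ is true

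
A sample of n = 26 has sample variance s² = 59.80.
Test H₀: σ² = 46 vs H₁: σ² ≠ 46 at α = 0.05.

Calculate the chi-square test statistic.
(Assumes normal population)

df = n - 1 = 25
χ² = (n-1)s²/σ₀² = 25×59.80/46 = 32.5000
Critical values: χ²_{0.975,25} = 13.120, χ²_{0.025,25} = 40.646
Rejection region: χ² < 13.120 or χ² > 40.646
Decision: fail to reject H₀

Answer: χ² = 32.5000, fail to reject H₀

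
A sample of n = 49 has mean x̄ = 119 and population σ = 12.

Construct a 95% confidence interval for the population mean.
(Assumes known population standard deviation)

Answer: (115.6400, 122.3600)

Derivation:
Confidence level: 95%, α = 0.05
z_0.025 = 1.960
SE = σ/√n = 12/√49 = 1.7143
Margin of error = 1.960 × 1.7143 = 3.3600
CI: x̄ ± margin = 119 ± 3.3600
CI: (115.6400, 122.3600)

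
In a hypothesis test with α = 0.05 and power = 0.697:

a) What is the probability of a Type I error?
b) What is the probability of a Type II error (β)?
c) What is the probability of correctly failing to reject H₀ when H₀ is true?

Answer: a) 0.05, b) 0.303, c) 0.95

Derivation:
a) Type I error probability = α = 0.05
b) Power = P(reject H₀ | H₁ true) = 1 - β = 0.697, so Type II error probability = β = 1 - Power = 0.303
c) P(fail to reject H₀ | H₀ true) = 1 - α = 0.95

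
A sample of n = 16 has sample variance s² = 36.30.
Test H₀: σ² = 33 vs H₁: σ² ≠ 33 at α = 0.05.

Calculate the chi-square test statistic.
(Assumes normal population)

df = n - 1 = 15
χ² = (n-1)s²/σ₀² = 15×36.30/33 = 16.5000
Critical values: χ²_{0.975,15} = 6.262, χ²_{0.025,15} = 27.488
Rejection region: χ² < 6.262 or χ² > 27.488
Decision: fail to reject H₀

Answer: χ² = 16.5000, fail to reject H₀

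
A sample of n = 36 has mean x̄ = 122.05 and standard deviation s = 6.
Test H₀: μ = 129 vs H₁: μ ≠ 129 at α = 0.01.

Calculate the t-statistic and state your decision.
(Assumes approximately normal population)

df = n - 1 = 35
SE = s/√n = 6/√36 = 1.0000
t = (x̄ - μ₀)/SE = (122.05 - 129)/1.0000 = -6.9500
Critical value: t_{0.005,35} = ±2.724
p-value < 0.0001
Decision: reject H₀

Answer: t = -6.9500, reject H₀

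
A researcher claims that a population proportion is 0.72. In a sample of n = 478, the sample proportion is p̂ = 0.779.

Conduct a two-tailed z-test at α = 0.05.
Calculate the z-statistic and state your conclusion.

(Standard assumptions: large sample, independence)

H₀: p = 0.72, H₁: p ≠ 0.72
Standard error: SE = √(p₀(1-p₀)/n) = √(0.72×0.28/478) = 0.020537
z-statistic: z = (p̂ - p₀)/SE = (0.779 - 0.72)/0.020537 = 2.8729
Critical value: z_0.025 = ±1.960
p-value = 0.0041
Decision: reject H₀ at α = 0.05

Answer: z = 2.8729, reject H₀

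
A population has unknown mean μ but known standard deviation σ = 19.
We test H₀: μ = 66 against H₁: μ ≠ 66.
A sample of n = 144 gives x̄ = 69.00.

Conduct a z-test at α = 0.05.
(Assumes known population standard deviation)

Answer: z = 1.8948, fail to reject H₀

Derivation:
Standard error: SE = σ/√n = 19/√144 = 1.5833
z-statistic: z = (x̄ - μ₀)/SE = (69.00 - 66)/1.5833 = 1.8948
Critical value: ±1.960
p-value = 0.0581
Decision: fail to reject H₀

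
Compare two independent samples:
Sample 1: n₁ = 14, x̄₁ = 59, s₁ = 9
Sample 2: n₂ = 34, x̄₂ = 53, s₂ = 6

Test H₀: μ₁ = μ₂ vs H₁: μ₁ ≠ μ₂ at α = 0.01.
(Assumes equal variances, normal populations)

Answer: t = 2.7070, reject H₀

Derivation:
Pooled variance: s²_p = [13×9² + 33×6²]/(46) = 48.7174
s_p = 6.9798
SE = s_p×√(1/n₁ + 1/n₂) = 6.9798×√(1/14 + 1/34) = 2.2165
t = (x̄₁ - x̄₂)/SE = (59 - 53)/2.2165 = 2.7070
df = 46, t-critical = ±2.687
Decision: reject H₀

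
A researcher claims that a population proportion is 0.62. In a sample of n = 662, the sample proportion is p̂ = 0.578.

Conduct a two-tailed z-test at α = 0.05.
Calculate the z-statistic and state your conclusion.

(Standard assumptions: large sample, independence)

Answer: z = -2.2263, reject H₀

Derivation:
H₀: p = 0.62, H₁: p ≠ 0.62
Standard error: SE = √(p₀(1-p₀)/n) = √(0.62×0.38/662) = 0.018865
z-statistic: z = (p̂ - p₀)/SE = (0.578 - 0.62)/0.018865 = -2.2263
Critical value: z_0.025 = ±1.960
p-value = 0.0260
Decision: reject H₀ at α = 0.05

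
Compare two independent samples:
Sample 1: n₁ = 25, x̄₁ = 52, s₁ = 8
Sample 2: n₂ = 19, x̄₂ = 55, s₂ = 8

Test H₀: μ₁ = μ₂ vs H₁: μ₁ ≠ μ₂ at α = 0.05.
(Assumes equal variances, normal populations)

Pooled variance: s²_p = [24×8² + 18×8²]/(42) = 64.0000
s_p = 8.0000
SE = s_p×√(1/n₁ + 1/n₂) = 8.0000×√(1/25 + 1/19) = 2.4348
t = (x̄₁ - x̄₂)/SE = (52 - 55)/2.4348 = -1.2321
df = 42, t-critical = ±2.018
Decision: fail to reject H₀

Answer: t = -1.2321, fail to reject H₀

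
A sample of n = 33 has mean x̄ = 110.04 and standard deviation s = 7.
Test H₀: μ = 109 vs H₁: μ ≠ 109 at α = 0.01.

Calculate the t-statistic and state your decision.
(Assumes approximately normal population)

Answer: t = 0.8535, fail to reject H₀

Derivation:
df = n - 1 = 32
SE = s/√n = 7/√33 = 1.2185
t = (x̄ - μ₀)/SE = (110.04 - 109)/1.2185 = 0.8535
Critical value: t_{0.005,32} = ±2.738
p-value ≈ 0.3997
Decision: fail to reject H₀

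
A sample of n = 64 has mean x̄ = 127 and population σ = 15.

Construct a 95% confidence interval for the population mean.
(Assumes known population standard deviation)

Answer: (123.3250, 130.6750)

Derivation:
Confidence level: 95%, α = 0.05
z_0.025 = 1.960
SE = σ/√n = 15/√64 = 1.8750
Margin of error = 1.960 × 1.8750 = 3.6750
CI: x̄ ± margin = 127 ± 3.6750
CI: (123.3250, 130.6750)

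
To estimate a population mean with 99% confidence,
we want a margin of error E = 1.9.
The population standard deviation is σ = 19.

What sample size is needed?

Answer: n = 664

Derivation:
z_0.005 = 2.576
n = (z×σ/E)² = (2.576×19/1.9)²
n = 663.5776
Round up: n = 664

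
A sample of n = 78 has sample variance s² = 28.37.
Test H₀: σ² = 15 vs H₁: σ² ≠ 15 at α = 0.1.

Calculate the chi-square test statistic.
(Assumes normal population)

df = n - 1 = 77
χ² = (n-1)s²/σ₀² = 77×28.37/15 = 145.6327
Critical values: χ²_{0.95,77} = 57.786, χ²_{0.05,77} = 98.484
Rejection region: χ² < 57.786 or χ² > 98.484
Decision: reject H₀

Answer: χ² = 145.6327, reject H₀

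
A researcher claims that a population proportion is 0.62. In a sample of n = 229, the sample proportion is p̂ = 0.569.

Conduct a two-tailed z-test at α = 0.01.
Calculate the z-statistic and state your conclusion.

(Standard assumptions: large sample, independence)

H₀: p = 0.62, H₁: p ≠ 0.62
Standard error: SE = √(p₀(1-p₀)/n) = √(0.62×0.38/229) = 0.032075
z-statistic: z = (p̂ - p₀)/SE = (0.569 - 0.62)/0.032075 = -1.5900
Critical value: z_0.005 = ±2.576
p-value = 0.1118
Decision: fail to reject H₀ at α = 0.01

Answer: z = -1.5900, fail to reject H₀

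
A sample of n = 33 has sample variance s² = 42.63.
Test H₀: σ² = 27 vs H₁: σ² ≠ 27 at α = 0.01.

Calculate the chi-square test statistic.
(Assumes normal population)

df = n - 1 = 32
χ² = (n-1)s²/σ₀² = 32×42.63/27 = 50.5244
Critical values: χ²_{0.995,32} = 15.134, χ²_{0.005,32} = 56.328
Rejection region: χ² < 15.134 or χ² > 56.328
Decision: fail to reject H₀

Answer: χ² = 50.5244, fail to reject H₀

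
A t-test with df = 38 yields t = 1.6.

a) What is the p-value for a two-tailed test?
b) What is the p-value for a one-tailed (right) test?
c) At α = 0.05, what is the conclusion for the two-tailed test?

Using t-distribution with df = 38:
a) Two-tailed: p = 2×P(T > 1.6) = 0.1179
b) One-tailed: p = P(T > 1.6) = 0.0589
c) 0.1179 ≥ 0.05, fail to reject H₀

Answer: a) 0.1179, b) 0.0589, c) fail to reject H₀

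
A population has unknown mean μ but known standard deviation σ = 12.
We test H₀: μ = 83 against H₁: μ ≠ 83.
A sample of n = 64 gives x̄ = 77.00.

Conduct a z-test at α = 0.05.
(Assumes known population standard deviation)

Standard error: SE = σ/√n = 12/√64 = 1.5000
z-statistic: z = (x̄ - μ₀)/SE = (77.00 - 83)/1.5000 = -4.0000
Critical value: ±1.960
p-value = 0.0001
Decision: reject H₀

Answer: z = -4.0000, reject H₀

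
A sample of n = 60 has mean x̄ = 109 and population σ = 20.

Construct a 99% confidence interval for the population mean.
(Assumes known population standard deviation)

Confidence level: 99%, α = 0.01
z_0.005 = 2.576
SE = σ/√n = 20/√60 = 2.5820
Margin of error = 2.576 × 2.5820 = 6.6512
CI: x̄ ± margin = 109 ± 6.6512
CI: (102.3488, 115.6512)

Answer: (102.3488, 115.6512)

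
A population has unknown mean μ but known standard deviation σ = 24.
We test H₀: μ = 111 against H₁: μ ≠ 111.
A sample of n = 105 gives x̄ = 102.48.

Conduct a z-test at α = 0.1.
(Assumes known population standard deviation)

Standard error: SE = σ/√n = 24/√105 = 2.3422
z-statistic: z = (x̄ - μ₀)/SE = (102.48 - 111)/2.3422 = -3.6376
Critical value: ±1.645
p-value = 0.0003
Decision: reject H₀

Answer: z = -3.6376, reject H₀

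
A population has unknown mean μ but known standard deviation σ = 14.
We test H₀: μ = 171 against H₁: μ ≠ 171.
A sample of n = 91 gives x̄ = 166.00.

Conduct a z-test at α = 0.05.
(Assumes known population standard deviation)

Answer: z = -3.4069, reject H₀

Derivation:
Standard error: SE = σ/√n = 14/√91 = 1.4676
z-statistic: z = (x̄ - μ₀)/SE = (166.00 - 171)/1.4676 = -3.4069
Critical value: ±1.960
p-value = 0.0007
Decision: reject H₀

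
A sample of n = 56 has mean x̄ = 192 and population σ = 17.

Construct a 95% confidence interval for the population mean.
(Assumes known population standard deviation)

Answer: (187.5475, 196.4525)

Derivation:
Confidence level: 95%, α = 0.05
z_0.025 = 1.960
SE = σ/√n = 17/√56 = 2.2717
Margin of error = 1.960 × 2.2717 = 4.4525
CI: x̄ ± margin = 192 ± 4.4525
CI: (187.5475, 196.4525)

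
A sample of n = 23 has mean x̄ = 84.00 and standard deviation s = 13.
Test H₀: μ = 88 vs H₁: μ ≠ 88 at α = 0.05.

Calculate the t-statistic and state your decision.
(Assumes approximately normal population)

Answer: t = -1.4756, fail to reject H₀

Derivation:
df = n - 1 = 22
SE = s/√n = 13/√23 = 2.7107
t = (x̄ - μ₀)/SE = (84.00 - 88)/2.7107 = -1.4756
Critical value: t_{0.025,22} = ±2.074
p-value ≈ 0.1542
Decision: fail to reject H₀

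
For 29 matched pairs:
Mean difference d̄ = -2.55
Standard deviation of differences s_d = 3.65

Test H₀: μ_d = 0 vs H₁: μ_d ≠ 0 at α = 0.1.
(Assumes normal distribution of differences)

df = n - 1 = 28
SE = s_d/√n = 3.65/√29 = 0.6778
t = d̄/SE = -2.55/0.6778 = -3.7622
Critical value: t_{0.05,28} = ±1.701
p-value ≈ 0.0008
Decision: reject H₀

Answer: t = -3.7622, reject H₀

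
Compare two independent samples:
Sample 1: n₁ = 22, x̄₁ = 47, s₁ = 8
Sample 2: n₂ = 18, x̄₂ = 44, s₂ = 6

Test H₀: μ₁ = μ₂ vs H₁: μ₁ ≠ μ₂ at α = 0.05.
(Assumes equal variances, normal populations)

Answer: t = 1.3157, fail to reject H₀

Derivation:
Pooled variance: s²_p = [21×8² + 17×6²]/(38) = 51.4737
s_p = 7.1745
SE = s_p×√(1/n₁ + 1/n₂) = 7.1745×√(1/22 + 1/18) = 2.2802
t = (x̄₁ - x̄₂)/SE = (47 - 44)/2.2802 = 1.3157
df = 38, t-critical = ±2.024
Decision: fail to reject H₀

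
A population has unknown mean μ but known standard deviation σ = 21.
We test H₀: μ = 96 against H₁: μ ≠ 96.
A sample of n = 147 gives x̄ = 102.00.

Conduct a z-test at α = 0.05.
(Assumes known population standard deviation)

Standard error: SE = σ/√n = 21/√147 = 1.7321
z-statistic: z = (x̄ - μ₀)/SE = (102.00 - 96)/1.7321 = 3.4640
Critical value: ±1.960
p-value = 0.0005
Decision: reject H₀

Answer: z = 3.4640, reject H₀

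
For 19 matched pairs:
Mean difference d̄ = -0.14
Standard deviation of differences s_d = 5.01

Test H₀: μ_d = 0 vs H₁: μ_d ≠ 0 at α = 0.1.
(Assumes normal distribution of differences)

df = n - 1 = 18
SE = s_d/√n = 5.01/√19 = 1.1494
t = d̄/SE = -0.14/1.1494 = -0.1218
Critical value: t_{0.05,18} = ±1.734
p-value ≈ 0.9044
Decision: fail to reject H₀

Answer: t = -0.1218, fail to reject H₀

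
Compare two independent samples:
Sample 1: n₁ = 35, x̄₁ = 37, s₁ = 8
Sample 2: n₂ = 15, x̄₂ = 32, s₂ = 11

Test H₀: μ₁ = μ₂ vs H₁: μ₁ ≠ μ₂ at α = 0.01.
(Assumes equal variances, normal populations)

Pooled variance: s²_p = [34×8² + 14×11²]/(48) = 80.6250
s_p = 8.9791
SE = s_p×√(1/n₁ + 1/n₂) = 8.9791×√(1/35 + 1/15) = 2.7710
t = (x̄₁ - x̄₂)/SE = (37 - 32)/2.7710 = 1.8044
df = 48, t-critical = ±2.682
Decision: fail to reject H₀

Answer: t = 1.8044, fail to reject H₀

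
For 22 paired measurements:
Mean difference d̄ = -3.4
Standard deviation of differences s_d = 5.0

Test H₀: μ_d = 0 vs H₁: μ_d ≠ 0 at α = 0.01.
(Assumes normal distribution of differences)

Answer: t = -3.1895, reject H₀

Derivation:
df = n - 1 = 21
SE = s_d/√n = 5.0/√22 = 1.0660
t = d̄/SE = -3.4/1.0660 = -3.1895
Critical value: t_{0.005,21} = ±2.831
p-value ≈ 0.0044
Decision: reject H₀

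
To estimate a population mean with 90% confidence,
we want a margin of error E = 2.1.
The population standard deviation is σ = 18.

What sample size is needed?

z_0.05 = 1.645
n = (z×σ/E)² = (1.645×18/2.1)²
n = 198.8100
Round up: n = 199

Answer: n = 199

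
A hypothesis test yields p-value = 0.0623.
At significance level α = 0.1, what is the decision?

Answer: reject H₀

Derivation:
Compare p-value to α:
0.0623 < 0.1
Decision: reject H₀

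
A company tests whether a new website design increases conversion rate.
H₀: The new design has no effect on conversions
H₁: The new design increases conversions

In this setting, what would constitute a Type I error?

Answer: Switching to a new design that doesn't actually help

Derivation:
A Type I error (probability α) occurs when we reject a true H₀.
A Type II error (probability β) occurs when we fail to reject a false H₀.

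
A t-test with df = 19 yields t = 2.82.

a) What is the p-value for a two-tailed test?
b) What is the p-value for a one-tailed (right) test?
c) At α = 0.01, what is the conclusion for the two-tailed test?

Answer: a) 0.0109, b) 0.0055, c) fail to reject H₀

Derivation:
Using t-distribution with df = 19:
a) Two-tailed: p = 2×P(T > 2.82) = 0.0109
b) One-tailed: p = P(T > 2.82) = 0.0055
c) 0.0109 ≥ 0.01, fail to reject H₀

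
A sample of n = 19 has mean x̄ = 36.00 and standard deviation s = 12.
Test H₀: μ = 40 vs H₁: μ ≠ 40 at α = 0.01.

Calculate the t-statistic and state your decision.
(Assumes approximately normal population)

Answer: t = -1.4530, fail to reject H₀

Derivation:
df = n - 1 = 18
SE = s/√n = 12/√19 = 2.7530
t = (x̄ - μ₀)/SE = (36.00 - 40)/2.7530 = -1.4530
Critical value: t_{0.005,18} = ±2.878
p-value ≈ 0.1634
Decision: fail to reject H₀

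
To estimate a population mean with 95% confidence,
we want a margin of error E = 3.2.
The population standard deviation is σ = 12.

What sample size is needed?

Answer: n = 55

Derivation:
z_0.025 = 1.960
n = (z×σ/E)² = (1.960×12/3.2)²
n = 54.0225
Round up: n = 55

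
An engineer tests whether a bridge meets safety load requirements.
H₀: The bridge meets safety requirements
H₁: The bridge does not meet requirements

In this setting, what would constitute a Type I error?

Type I error (α): Rejecting H₀ when H₀ is true
Type II error (β): Failing to reject H₀ when H₁ is true

Answer: Unnecessarily closing a safe bridge for repairs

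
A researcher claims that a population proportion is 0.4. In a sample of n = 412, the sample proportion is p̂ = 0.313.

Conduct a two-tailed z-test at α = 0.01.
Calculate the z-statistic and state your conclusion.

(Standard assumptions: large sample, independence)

Answer: z = -3.6046, reject H₀

Derivation:
H₀: p = 0.4, H₁: p ≠ 0.4
Standard error: SE = √(p₀(1-p₀)/n) = √(0.4×0.6/412) = 0.024136
z-statistic: z = (p̂ - p₀)/SE = (0.313 - 0.4)/0.024136 = -3.6046
Critical value: z_0.005 = ±2.576
p-value = 0.0003
Decision: reject H₀ at α = 0.01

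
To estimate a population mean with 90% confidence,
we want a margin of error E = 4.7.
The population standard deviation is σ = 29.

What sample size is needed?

z_0.05 = 1.645
n = (z×σ/E)² = (1.645×29/4.7)²
n = 103.0225
Round up: n = 104

Answer: n = 104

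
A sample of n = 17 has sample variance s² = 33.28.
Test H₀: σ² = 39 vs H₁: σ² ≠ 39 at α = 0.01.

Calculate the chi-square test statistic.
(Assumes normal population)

df = n - 1 = 16
χ² = (n-1)s²/σ₀² = 16×33.28/39 = 13.6533
Critical values: χ²_{0.995,16} = 5.142, χ²_{0.005,16} = 34.267
Rejection region: χ² < 5.142 or χ² > 34.267
Decision: fail to reject H₀

Answer: χ² = 13.6533, fail to reject H₀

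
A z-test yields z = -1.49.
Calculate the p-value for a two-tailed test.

For z = -1.49:
p = 2×P(Z > |-1.49|) = 2×(1 - Φ(1.49)) = 0.1362

Answer: p-value ≈ 0.1362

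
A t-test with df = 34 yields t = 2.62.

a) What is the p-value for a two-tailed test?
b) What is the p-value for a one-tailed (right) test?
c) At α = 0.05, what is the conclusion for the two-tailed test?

Answer: a) 0.0130, b) 0.0065, c) reject H₀

Derivation:
Using t-distribution with df = 34:
a) Two-tailed: p = 2×P(T > 2.62) = 0.0130
b) One-tailed: p = P(T > 2.62) = 0.0065
c) 0.0130 < 0.05, reject H₀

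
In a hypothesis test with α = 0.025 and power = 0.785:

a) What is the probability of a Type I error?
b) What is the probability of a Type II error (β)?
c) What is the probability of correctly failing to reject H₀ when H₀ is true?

a) Type I error probability = α = 0.025
b) Power = P(reject H₀ | H₁ true) = 1 - β = 0.785, so Type II error probability = β = 1 - Power = 0.215
c) P(fail to reject H₀ | H₀ true) = 1 - α = 0.975

Answer: a) 0.025, b) 0.215, c) 0.975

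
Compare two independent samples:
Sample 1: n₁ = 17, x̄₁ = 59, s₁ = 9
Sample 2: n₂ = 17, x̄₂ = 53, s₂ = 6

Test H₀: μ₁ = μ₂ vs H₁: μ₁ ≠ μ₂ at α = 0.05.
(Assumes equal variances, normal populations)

Pooled variance: s²_p = [16×9² + 16×6²]/(32) = 58.5000
s_p = 7.6485
SE = s_p×√(1/n₁ + 1/n₂) = 7.6485×√(1/17 + 1/17) = 2.6234
t = (x̄₁ - x̄₂)/SE = (59 - 53)/2.6234 = 2.2871
df = 32, t-critical = ±2.037
Decision: reject H₀

Answer: t = 2.2871, reject H₀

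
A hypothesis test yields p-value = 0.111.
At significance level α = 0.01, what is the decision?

Answer: fail to reject H₀

Derivation:
Compare p-value to α:
0.111 ≥ 0.01
Decision: fail to reject H₀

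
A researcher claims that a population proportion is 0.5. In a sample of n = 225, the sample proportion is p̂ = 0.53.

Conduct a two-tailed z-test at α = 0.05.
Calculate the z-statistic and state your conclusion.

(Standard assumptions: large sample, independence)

H₀: p = 0.5, H₁: p ≠ 0.5
Standard error: SE = √(p₀(1-p₀)/n) = √(0.5×0.5/225) = 0.033333
z-statistic: z = (p̂ - p₀)/SE = (0.53 - 0.5)/0.033333 = 0.9000
Critical value: z_0.025 = ±1.960
p-value = 0.3681
Decision: fail to reject H₀ at α = 0.05

Answer: z = 0.9000, fail to reject H₀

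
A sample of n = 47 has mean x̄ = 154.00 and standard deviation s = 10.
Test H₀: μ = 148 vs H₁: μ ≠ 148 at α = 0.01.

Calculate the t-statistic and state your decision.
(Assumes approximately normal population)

Answer: t = 4.1135, reject H₀

Derivation:
df = n - 1 = 46
SE = s/√n = 10/√47 = 1.4586
t = (x̄ - μ₀)/SE = (154.00 - 148)/1.4586 = 4.1135
Critical value: t_{0.005,46} = ±2.687
p-value ≈ 0.0002
Decision: reject H₀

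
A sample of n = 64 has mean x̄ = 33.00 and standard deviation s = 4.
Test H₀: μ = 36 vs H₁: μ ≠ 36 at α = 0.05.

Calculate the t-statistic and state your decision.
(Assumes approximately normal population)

Answer: t = -6.0000, reject H₀

Derivation:
df = n - 1 = 63
SE = s/√n = 4/√64 = 0.5000
t = (x̄ - μ₀)/SE = (33.00 - 36)/0.5000 = -6.0000
Critical value: t_{0.025,63} = ±1.998
p-value < 0.0001
Decision: reject H₀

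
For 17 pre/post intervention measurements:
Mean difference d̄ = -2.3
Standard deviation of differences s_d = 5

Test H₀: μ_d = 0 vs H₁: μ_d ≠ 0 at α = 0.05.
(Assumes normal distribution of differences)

Answer: t = -1.8966, fail to reject H₀

Derivation:
df = n - 1 = 16
SE = s_d/√n = 5/√17 = 1.2127
t = d̄/SE = -2.3/1.2127 = -1.8966
Critical value: t_{0.025,16} = ±2.120
p-value ≈ 0.0761
Decision: fail to reject H₀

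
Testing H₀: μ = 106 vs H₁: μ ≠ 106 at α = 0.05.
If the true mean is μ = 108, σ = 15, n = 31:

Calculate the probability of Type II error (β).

Answer: β ≈ 0.8849

Derivation:
SE = σ/√n = 15/√31 = 2.6941
Critical values: μ₀ ± z_0.025×SE = 106 ± 1.960×2.6941
Acceptance region: (100.7196, 111.2804)
Under H₁ (μ = 108): z_high = (111.2804 - 108)/2.6941 = 1.2176, z_low = (100.7196 - 108)/2.6941 = -2.7023
β = P(not reject | H₁) = Φ(1.2176) - Φ(-2.7023) ≈ 0.8849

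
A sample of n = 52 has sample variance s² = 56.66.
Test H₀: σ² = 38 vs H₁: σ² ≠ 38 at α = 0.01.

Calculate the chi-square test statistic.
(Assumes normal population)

Answer: χ² = 76.0437, fail to reject H₀

Derivation:
df = n - 1 = 51
χ² = (n-1)s²/σ₀² = 51×56.66/38 = 76.0437
Critical values: χ²_{0.995,51} = 28.735, χ²_{0.005,51} = 80.747
Rejection region: χ² < 28.735 or χ² > 80.747
Decision: fail to reject H₀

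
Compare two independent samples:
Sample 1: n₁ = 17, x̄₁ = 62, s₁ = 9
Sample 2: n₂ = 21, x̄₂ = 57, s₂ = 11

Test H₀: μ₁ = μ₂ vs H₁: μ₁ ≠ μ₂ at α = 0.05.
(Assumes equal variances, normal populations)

Pooled variance: s²_p = [16×9² + 20×11²]/(36) = 103.2222
s_p = 10.1598
SE = s_p×√(1/n₁ + 1/n₂) = 10.1598×√(1/17 + 1/21) = 3.3147
t = (x̄₁ - x̄₂)/SE = (62 - 57)/3.3147 = 1.5084
df = 36, t-critical = ±2.028
Decision: fail to reject H₀

Answer: t = 1.5084, fail to reject H₀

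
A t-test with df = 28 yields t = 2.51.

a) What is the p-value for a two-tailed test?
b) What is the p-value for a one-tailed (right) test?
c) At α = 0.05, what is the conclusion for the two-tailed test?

Answer: a) 0.0181, b) 0.0091, c) reject H₀

Derivation:
Using t-distribution with df = 28:
a) Two-tailed: p = 2×P(T > 2.51) = 0.0181
b) One-tailed: p = P(T > 2.51) = 0.0091
c) 0.0181 < 0.05, reject H₀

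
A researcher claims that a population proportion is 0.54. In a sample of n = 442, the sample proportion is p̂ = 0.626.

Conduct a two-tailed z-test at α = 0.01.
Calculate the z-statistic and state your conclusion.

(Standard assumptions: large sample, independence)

H₀: p = 0.54, H₁: p ≠ 0.54
Standard error: SE = √(p₀(1-p₀)/n) = √(0.54×0.46/442) = 0.023706
z-statistic: z = (p̂ - p₀)/SE = (0.626 - 0.54)/0.023706 = 3.6278
Critical value: z_0.005 = ±2.576
p-value = 0.0003
Decision: reject H₀ at α = 0.01

Answer: z = 3.6278, reject H₀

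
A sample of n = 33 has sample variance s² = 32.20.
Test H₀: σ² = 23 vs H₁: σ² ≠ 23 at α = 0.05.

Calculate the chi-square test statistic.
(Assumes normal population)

Answer: χ² = 44.8000, fail to reject H₀

Derivation:
df = n - 1 = 32
χ² = (n-1)s²/σ₀² = 32×32.20/23 = 44.8000
Critical values: χ²_{0.975,32} = 18.291, χ²_{0.025,32} = 49.480
Rejection region: χ² < 18.291 or χ² > 49.480
Decision: fail to reject H₀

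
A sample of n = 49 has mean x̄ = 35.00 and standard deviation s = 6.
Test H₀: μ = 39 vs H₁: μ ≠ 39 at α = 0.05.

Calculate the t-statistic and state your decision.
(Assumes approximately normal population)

df = n - 1 = 48
SE = s/√n = 6/√49 = 0.8571
t = (x̄ - μ₀)/SE = (35.00 - 39)/0.8571 = -4.6669
Critical value: t_{0.025,48} = ±2.011
p-value < 0.0001
Decision: reject H₀

Answer: t = -4.6669, reject H₀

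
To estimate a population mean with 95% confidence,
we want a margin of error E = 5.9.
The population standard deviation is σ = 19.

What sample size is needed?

z_0.025 = 1.960
n = (z×σ/E)² = (1.960×19/5.9)²
n = 39.8396
Round up: n = 40

Answer: n = 40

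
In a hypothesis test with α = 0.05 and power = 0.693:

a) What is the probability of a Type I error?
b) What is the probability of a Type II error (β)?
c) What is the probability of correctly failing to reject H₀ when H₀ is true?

a) Type I error probability = α = 0.05
b) Power = P(reject H₀ | H₁ true) = 1 - β = 0.693, so Type II error probability = β = 1 - Power = 0.307
c) P(fail to reject H₀ | H₀ true) = 1 - α = 0.95

Answer: a) 0.05, b) 0.307, c) 0.95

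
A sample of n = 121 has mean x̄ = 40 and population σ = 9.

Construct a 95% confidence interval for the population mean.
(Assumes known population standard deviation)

Confidence level: 95%, α = 0.05
z_0.025 = 1.960
SE = σ/√n = 9/√121 = 0.8182
Margin of error = 1.960 × 0.8182 = 1.6037
CI: x̄ ± margin = 40 ± 1.6037
CI: (38.3963, 41.6037)

Answer: (38.3963, 41.6037)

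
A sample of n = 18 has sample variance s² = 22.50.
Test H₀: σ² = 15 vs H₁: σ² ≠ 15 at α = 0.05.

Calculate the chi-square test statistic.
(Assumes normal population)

Answer: χ² = 25.5000, fail to reject H₀

Derivation:
df = n - 1 = 17
χ² = (n-1)s²/σ₀² = 17×22.50/15 = 25.5000
Critical values: χ²_{0.975,17} = 7.564, χ²_{0.025,17} = 30.191
Rejection region: χ² < 7.564 or χ² > 30.191
Decision: fail to reject H₀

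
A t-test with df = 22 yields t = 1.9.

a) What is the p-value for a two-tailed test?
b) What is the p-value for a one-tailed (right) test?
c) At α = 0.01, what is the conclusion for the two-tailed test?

Answer: a) 0.0706, b) 0.0353, c) fail to reject H₀

Derivation:
Using t-distribution with df = 22:
a) Two-tailed: p = 2×P(T > 1.9) = 0.0706
b) One-tailed: p = P(T > 1.9) = 0.0353
c) 0.0706 ≥ 0.01, fail to reject H₀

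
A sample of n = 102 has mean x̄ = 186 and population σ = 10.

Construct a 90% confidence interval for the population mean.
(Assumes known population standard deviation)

Confidence level: 90%, α = 0.1
z_0.05 = 1.645
SE = σ/√n = 10/√102 = 0.9901
Margin of error = 1.645 × 0.9901 = 1.6287
CI: x̄ ± margin = 186 ± 1.6287
CI: (184.3713, 187.6287)

Answer: (184.3713, 187.6287)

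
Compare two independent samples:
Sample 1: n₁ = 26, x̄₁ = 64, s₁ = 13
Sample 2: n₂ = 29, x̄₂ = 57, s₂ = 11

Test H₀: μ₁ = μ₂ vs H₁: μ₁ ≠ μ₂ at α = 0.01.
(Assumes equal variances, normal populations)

Pooled variance: s²_p = [25×13² + 28×11²]/(53) = 143.6415
s_p = 11.9851
SE = s_p×√(1/n₁ + 1/n₂) = 11.9851×√(1/26 + 1/29) = 3.2370
t = (x̄₁ - x̄₂)/SE = (64 - 57)/3.2370 = 2.1625
df = 53, t-critical = ±2.672
Decision: fail to reject H₀

Answer: t = 2.1625, fail to reject H₀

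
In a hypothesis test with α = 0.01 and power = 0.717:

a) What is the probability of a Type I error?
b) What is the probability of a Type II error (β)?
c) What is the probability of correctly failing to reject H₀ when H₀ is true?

Answer: a) 0.01, b) 0.283, c) 0.99

Derivation:
a) Type I error probability = α = 0.01
b) Power = P(reject H₀ | H₁ true) = 1 - β = 0.717, so Type II error probability = β = 1 - Power = 0.283
c) P(fail to reject H₀ | H₀ true) = 1 - α = 0.99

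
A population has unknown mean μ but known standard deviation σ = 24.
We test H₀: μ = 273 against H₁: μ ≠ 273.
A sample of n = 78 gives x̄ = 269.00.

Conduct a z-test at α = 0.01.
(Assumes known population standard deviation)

Answer: z = -1.4719, fail to reject H₀

Derivation:
Standard error: SE = σ/√n = 24/√78 = 2.7175
z-statistic: z = (x̄ - μ₀)/SE = (269.00 - 273)/2.7175 = -1.4719
Critical value: ±2.576
p-value = 0.1410
Decision: fail to reject H₀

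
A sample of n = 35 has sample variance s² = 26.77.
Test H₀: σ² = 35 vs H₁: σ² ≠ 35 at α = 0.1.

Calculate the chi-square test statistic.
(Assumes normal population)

df = n - 1 = 34
χ² = (n-1)s²/σ₀² = 34×26.77/35 = 26.0051
Critical values: χ²_{0.95,34} = 21.664, χ²_{0.05,34} = 48.602
Rejection region: χ² < 21.664 or χ² > 48.602
Decision: fail to reject H₀

Answer: χ² = 26.0051, fail to reject H₀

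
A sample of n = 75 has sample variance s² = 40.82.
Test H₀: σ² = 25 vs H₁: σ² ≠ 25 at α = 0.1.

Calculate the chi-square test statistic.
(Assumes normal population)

Answer: χ² = 120.8272, reject H₀

Derivation:
df = n - 1 = 74
χ² = (n-1)s²/σ₀² = 74×40.82/25 = 120.8272
Critical values: χ²_{0.95,74} = 55.189, χ²_{0.05,74} = 95.081
Rejection region: χ² < 55.189 or χ² > 95.081
Decision: reject H₀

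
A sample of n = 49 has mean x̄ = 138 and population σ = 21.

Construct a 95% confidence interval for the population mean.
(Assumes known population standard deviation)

Answer: (132.1200, 143.8800)

Derivation:
Confidence level: 95%, α = 0.05
z_0.025 = 1.960
SE = σ/√n = 21/√49 = 3.0000
Margin of error = 1.960 × 3.0000 = 5.8800
CI: x̄ ± margin = 138 ± 5.8800
CI: (132.1200, 143.8800)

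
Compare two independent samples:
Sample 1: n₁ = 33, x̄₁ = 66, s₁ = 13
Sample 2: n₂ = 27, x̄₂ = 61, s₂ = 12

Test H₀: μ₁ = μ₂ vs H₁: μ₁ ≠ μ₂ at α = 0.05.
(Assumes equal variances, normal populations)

Answer: t = 1.5339, fail to reject H₀

Derivation:
Pooled variance: s²_p = [32×13² + 26×12²]/(58) = 157.7931
s_p = 12.5616
SE = s_p×√(1/n₁ + 1/n₂) = 12.5616×√(1/33 + 1/27) = 3.2597
t = (x̄₁ - x̄₂)/SE = (66 - 61)/3.2597 = 1.5339
df = 58, t-critical = ±2.002
Decision: fail to reject H₀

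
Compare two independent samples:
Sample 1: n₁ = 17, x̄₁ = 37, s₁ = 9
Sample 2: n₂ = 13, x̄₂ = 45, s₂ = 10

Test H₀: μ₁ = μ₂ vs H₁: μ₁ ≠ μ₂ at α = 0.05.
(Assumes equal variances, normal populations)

Pooled variance: s²_p = [16×9² + 12×10²]/(28) = 89.1429
s_p = 9.4416
SE = s_p×√(1/n₁ + 1/n₂) = 9.4416×√(1/17 + 1/13) = 3.4786
t = (x̄₁ - x̄₂)/SE = (37 - 45)/3.4786 = -2.2998
df = 28, t-critical = ±2.048
Decision: reject H₀

Answer: t = -2.2998, reject H₀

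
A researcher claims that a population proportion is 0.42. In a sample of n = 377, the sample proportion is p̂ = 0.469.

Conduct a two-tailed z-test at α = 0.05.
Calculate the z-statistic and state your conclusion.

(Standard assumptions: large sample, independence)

H₀: p = 0.42, H₁: p ≠ 0.42
Standard error: SE = √(p₀(1-p₀)/n) = √(0.42×0.58/377) = 0.025420
z-statistic: z = (p̂ - p₀)/SE = (0.469 - 0.42)/0.025420 = 1.9276
Critical value: z_0.025 = ±1.960
p-value = 0.0539
Decision: fail to reject H₀ at α = 0.05

Answer: z = 1.9276, fail to reject H₀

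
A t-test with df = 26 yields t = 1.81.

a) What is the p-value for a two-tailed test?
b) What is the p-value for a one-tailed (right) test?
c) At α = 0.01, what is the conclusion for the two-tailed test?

Using t-distribution with df = 26:
a) Two-tailed: p = 2×P(T > 1.81) = 0.0819
b) One-tailed: p = P(T > 1.81) = 0.0409
c) 0.0819 ≥ 0.01, fail to reject H₀

Answer: a) 0.0819, b) 0.0409, c) fail to reject H₀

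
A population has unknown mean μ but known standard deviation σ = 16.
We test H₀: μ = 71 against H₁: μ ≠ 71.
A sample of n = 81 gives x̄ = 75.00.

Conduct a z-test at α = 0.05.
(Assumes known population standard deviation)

Answer: z = 2.2500, reject H₀

Derivation:
Standard error: SE = σ/√n = 16/√81 = 1.7778
z-statistic: z = (x̄ - μ₀)/SE = (75.00 - 71)/1.7778 = 2.2500
Critical value: ±1.960
p-value = 0.0244
Decision: reject H₀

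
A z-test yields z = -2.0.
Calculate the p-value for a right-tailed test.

For z = -2.0:
p = P(Z > -2.0) = 1 - Φ(-2.0) = 0.9772

Answer: p-value ≈ 0.9772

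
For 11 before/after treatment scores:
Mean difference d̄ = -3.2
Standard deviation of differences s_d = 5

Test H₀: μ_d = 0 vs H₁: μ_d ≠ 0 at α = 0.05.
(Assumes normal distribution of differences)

Answer: t = -2.1226, fail to reject H₀

Derivation:
df = n - 1 = 10
SE = s_d/√n = 5/√11 = 1.5076
t = d̄/SE = -3.2/1.5076 = -2.1226
Critical value: t_{0.025,10} = ±2.228
p-value ≈ 0.0598
Decision: fail to reject H₀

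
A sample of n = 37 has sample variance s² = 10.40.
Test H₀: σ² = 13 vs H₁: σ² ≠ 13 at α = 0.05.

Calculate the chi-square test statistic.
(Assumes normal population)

df = n - 1 = 36
χ² = (n-1)s²/σ₀² = 36×10.40/13 = 28.8000
Critical values: χ²_{0.975,36} = 21.336, χ²_{0.025,36} = 54.437
Rejection region: χ² < 21.336 or χ² > 54.437
Decision: fail to reject H₀

Answer: χ² = 28.8000, fail to reject H₀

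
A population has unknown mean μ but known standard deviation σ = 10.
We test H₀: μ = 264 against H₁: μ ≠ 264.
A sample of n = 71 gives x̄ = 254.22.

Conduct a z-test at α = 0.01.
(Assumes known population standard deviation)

Answer: z = -8.2406, reject H₀

Derivation:
Standard error: SE = σ/√n = 10/√71 = 1.1868
z-statistic: z = (x̄ - μ₀)/SE = (254.22 - 264)/1.1868 = -8.2406
Critical value: ±2.576
p-value < 0.0001
Decision: reject H₀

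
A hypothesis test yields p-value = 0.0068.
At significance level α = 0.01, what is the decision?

Answer: reject H₀

Derivation:
Compare p-value to α:
0.0068 < 0.01
Decision: reject H₀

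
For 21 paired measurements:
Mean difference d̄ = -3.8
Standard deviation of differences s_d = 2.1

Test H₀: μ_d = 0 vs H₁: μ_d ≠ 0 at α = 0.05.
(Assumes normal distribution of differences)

Answer: t = -8.2915, reject H₀

Derivation:
df = n - 1 = 20
SE = s_d/√n = 2.1/√21 = 0.4583
t = d̄/SE = -3.8/0.4583 = -8.2915
Critical value: t_{0.025,20} = ±2.086
p-value < 0.0001
Decision: reject H₀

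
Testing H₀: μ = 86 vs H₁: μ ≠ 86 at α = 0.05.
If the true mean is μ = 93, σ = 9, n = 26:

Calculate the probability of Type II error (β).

SE = σ/√n = 9/√26 = 1.7650
Critical values: μ₀ ± z_0.025×SE = 86 ± 1.960×1.7650
Acceptance region: (82.5406, 89.4594)
Under H₁ (μ = 93): z_high = (89.4594 - 93)/1.7650 = -2.0060, z_low = (82.5406 - 93)/1.7650 = -5.9260
β = P(not reject | H₁) = Φ(-2.0060) - Φ(-5.9260) ≈ 0.0224

Answer: β ≈ 0.0224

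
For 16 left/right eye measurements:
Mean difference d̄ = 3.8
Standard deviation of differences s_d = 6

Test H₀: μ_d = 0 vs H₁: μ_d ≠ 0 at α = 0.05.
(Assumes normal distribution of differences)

df = n - 1 = 15
SE = s_d/√n = 6/√16 = 1.5000
t = d̄/SE = 3.8/1.5000 = 2.5333
Critical value: t_{0.025,15} = ±2.131
p-value ≈ 0.0229
Decision: reject H₀

Answer: t = 2.5333, reject H₀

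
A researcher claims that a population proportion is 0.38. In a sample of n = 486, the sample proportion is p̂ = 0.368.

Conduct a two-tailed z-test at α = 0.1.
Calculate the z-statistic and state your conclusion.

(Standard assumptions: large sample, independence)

H₀: p = 0.38, H₁: p ≠ 0.38
Standard error: SE = √(p₀(1-p₀)/n) = √(0.38×0.62/486) = 0.022018
z-statistic: z = (p̂ - p₀)/SE = (0.368 - 0.38)/0.022018 = -0.5450
Critical value: z_0.05 = ±1.645
p-value = 0.5858
Decision: fail to reject H₀ at α = 0.1

Answer: z = -0.5450, fail to reject H₀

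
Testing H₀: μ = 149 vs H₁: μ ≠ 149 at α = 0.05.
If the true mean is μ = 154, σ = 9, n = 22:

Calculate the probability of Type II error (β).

Answer: β ≈ 0.2592

Derivation:
SE = σ/√n = 9/√22 = 1.9188
Critical values: μ₀ ± z_0.025×SE = 149 ± 1.960×1.9188
Acceptance region: (145.2392, 152.7608)
Under H₁ (μ = 154): z_high = (152.7608 - 154)/1.9188 = -0.6458, z_low = (145.2392 - 154)/1.9188 = -4.5658
β = P(not reject | H₁) = Φ(-0.6458) - Φ(-4.5658) ≈ 0.2592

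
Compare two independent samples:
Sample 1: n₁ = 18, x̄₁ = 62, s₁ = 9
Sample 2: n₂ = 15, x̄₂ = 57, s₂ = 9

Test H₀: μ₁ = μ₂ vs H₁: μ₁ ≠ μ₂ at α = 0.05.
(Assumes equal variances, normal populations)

Pooled variance: s²_p = [17×9² + 14×9²]/(31) = 81.0000
s_p = 9.0000
SE = s_p×√(1/n₁ + 1/n₂) = 9.0000×√(1/18 + 1/15) = 3.1464
t = (x̄₁ - x̄₂)/SE = (62 - 57)/3.1464 = 1.5891
df = 31, t-critical = ±2.040
Decision: fail to reject H₀

Answer: t = 1.5891, fail to reject H₀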